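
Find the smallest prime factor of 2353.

2353 is odd.
Digit sum 13, not divisible by 3.
Ends in 3: not divisible by 5.
7: 2353 = 7·336 + 1
11: 2353 = 11·213 + 10
13: 2353 = 13·181

13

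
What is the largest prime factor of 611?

611 = 13 · 47
47 is prime.
So 611 = 13 · 47; the largest prime factor is 47.

47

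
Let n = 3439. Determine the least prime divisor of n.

3439 is odd.
Digit sum 19, not divisible by 3.
Ends in 9: not divisible by 5.
7: 3439 = 7·491 + 2
11: 3439 = 11·312 + 7
13: 3439 = 13·264 + 7
17: 3439 = 17·202 + 5
19: 3439 = 19·181

19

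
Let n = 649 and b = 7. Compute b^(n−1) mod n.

64

7^1 ≡ 7 (mod 649)
7^2 ≡ 7^2 = 49 ≡ 49 (mod 649)
7^4 ≡ 49^2 = 2401 ≡ 454 (mod 649)
7^8 ≡ 454^2 = 206116 ≡ 383 (mod 649)
7^16 ≡ 383^2 = 146689 ≡ 15 (mod 649)
7^32 ≡ 15^2 = 225 ≡ 225 (mod 649)
7^64 ≡ 225^2 = 50625 ≡ 3 (mod 649)
7^128 ≡ 3^2 = 9 ≡ 9 (mod 649)
7^256 ≡ 9^2 = 81 ≡ 81 (mod 649)
7^512 ≡ 81^2 = 6561 ≡ 71 (mod 649)
648 = 512 + 128 + 8 in binary powers of 2.
So 7^648 ≡ 71 · 9 · 383 ≡ 64 (mod 649).
Since 64 ≠ 1, base 7 is a Fermat witness: 649 is composite.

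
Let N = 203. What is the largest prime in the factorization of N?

203 = 7 · 29
29 is prime.
So 203 = 7 · 29; the largest prime factor is 29.

29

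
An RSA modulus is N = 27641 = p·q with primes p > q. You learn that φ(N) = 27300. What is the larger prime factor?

211

φ(n) = (p−1)(q−1) = n − (p+q) + 1, so p + q = 27641 − 27300 + 1 = 342.
p and q are the roots of t² − 342t + 27641 = 0.
Discriminant: 342² − 4·27641 = 116964 − 110564 = 6400; √6400 = 80.
q = (342 − 80)/2 = 131, p = (342 + 80)/2 = 211.
Check: 131 · 211 = 27641.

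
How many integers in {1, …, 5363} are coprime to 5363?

5160

Factor: 5363 = 31 · 173.
φ(5363) = (31−1) · (173−1) = 30 · 172 = 5160.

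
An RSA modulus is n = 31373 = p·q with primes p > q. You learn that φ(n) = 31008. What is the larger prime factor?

229

φ(n) = (p−1)(q−1) = n − (p+q) + 1, so p + q = 31373 − 31008 + 1 = 366.
p and q are the roots of t² − 366t + 31373 = 0.
Discriminant: 366² − 4·31373 = 133956 − 125492 = 8464; √8464 = 92.
q = (366 − 92)/2 = 137, p = (366 + 92)/2 = 229.
Check: 137 · 229 = 31373.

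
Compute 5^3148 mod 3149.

5^1 ≡ 5 (mod 3149)
5^2 ≡ 5^2 = 25 ≡ 25 (mod 3149)
5^4 ≡ 25^2 = 625 ≡ 625 (mod 3149)
5^8 ≡ 625^2 = 390625 ≡ 149 (mod 3149)
5^16 ≡ 149^2 = 22201 ≡ 158 (mod 3149)
5^32 ≡ 158^2 = 24964 ≡ 2921 (mod 3149)
5^64 ≡ 2921^2 = 8532241 ≡ 1600 (mod 3149)
5^128 ≡ 1600^2 = 2560000 ≡ 3012 (mod 3149)
5^256 ≡ 3012^2 = 9072144 ≡ 3024 (mod 3149)
5^512 ≡ 3024^2 = 9144576 ≡ 3029 (mod 3149)
5^1024 ≡ 3029^2 = 9174841 ≡ 1804 (mod 3149)
5^2048 ≡ 1804^2 = 3254416 ≡ 1499 (mod 3149)
3148 = 2048 + 1024 + 64 + 8 + 4 in binary powers of 2.
So 5^3148 ≡ 1499 · 1804 · 1600 · 149 · 625 ≡ 896 (mod 3149).
Since 896 ≠ 1, base 5 is a Fermat witness: 3149 is composite.

896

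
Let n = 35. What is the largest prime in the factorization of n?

7

35 = 5 · 7
7 is prime.
So 35 = 5 · 7; the largest prime factor is 7.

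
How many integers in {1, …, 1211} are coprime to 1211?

Factor: 1211 = 7 · 173.
φ(1211) = (7−1) · (173−1) = 6 · 172 = 1032.

1032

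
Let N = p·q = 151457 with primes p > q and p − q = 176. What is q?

311

Since p = q + 176, we have 151457 = q(q + 176), so q² + 176q − 151457 = 0.
Discriminant: 176² + 4·151457 = 30976 + 605828 = 636804; √636804 = 798.
q = (−176 + 798)/2 = 311, and p = q + 176 = 487.
Check: 311 · 487 = 151457.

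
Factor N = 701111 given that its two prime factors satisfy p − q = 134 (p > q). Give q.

773

Since p = q + 134, we have 701111 = q(q + 134), so q² + 134q − 701111 = 0.
Discriminant: 134² + 4·701111 = 17956 + 2804444 = 2822400; √2822400 = 1680.
q = (−134 + 1680)/2 = 773, and p = q + 134 = 907.
Check: 773 · 907 = 701111.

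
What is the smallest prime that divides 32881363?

83

32881363 is odd.
Digit sum 34, not divisible by 3.
Ends in 3: not divisible by 5.
7: 32881363 = 7·4697337 + 4
11: 32881363 = 11·2989214 + 9
13: 32881363 = 13·2529335 + 8
17: 32881363 = 17·1934197 + 14
19: 32881363 = 19·1730598 + 1
23: 32881363 = 23·1429624 + 11
29: 32881363 = 29·1133840 + 3
31: 32881363 = 31·1060689 + 4
37: 32881363 = 37·888685 + 18
41: 32881363 = 41·801984 + 19
43: 32881363 = 43·764682 + 37
47: 32881363 = 47·699603 + 22
53: 32881363 = 53·620403 + 4
59: 32881363 = 59·557311 + 14
61: 32881363 = 61·539038 + 45
67: 32881363 = 67·490766 + 41
71: 32881363 = 71·463117 + 56
73: 32881363 = 73·450429 + 46
79: 32881363 = 79·416219 + 62
83: 32881363 = 83·396161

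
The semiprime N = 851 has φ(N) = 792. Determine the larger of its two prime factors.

37

φ(n) = (p−1)(q−1) = n − (p+q) + 1, so p + q = 851 − 792 + 1 = 60.
p and q are the roots of t² − 60t + 851 = 0.
Discriminant: 60² − 4·851 = 3600 − 3404 = 196; √196 = 14.
q = (60 − 14)/2 = 23, p = (60 + 14)/2 = 37.
Check: 23 · 37 = 851.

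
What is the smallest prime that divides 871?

871 is odd.
Digit sum 16, not divisible by 3.
Ends in 1: not divisible by 5.
7: 871 = 7·124 + 3
11: 871 = 11·79 + 2
13: 871 = 13·67

13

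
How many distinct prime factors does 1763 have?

1763 = 41 · 43
1763 = 41 · 43, which has 2 distinct prime factors.

2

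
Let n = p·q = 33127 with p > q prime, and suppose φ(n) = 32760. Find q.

157

φ(n) = (p−1)(q−1) = n − (p+q) + 1, so p + q = 33127 − 32760 + 1 = 368.
p and q are the roots of t² − 368t + 33127 = 0.
Discriminant: 368² − 4·33127 = 135424 − 132508 = 2916; √2916 = 54.
q = (368 − 54)/2 = 157, p = (368 + 54)/2 = 211.
Check: 157 · 211 = 33127.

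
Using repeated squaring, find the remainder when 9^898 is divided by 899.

545

9^1 ≡ 9 (mod 899)
9^2 ≡ 9^2 = 81 ≡ 81 (mod 899)
9^4 ≡ 81^2 = 6561 ≡ 268 (mod 899)
9^8 ≡ 268^2 = 71824 ≡ 803 (mod 899)
9^16 ≡ 803^2 = 644809 ≡ 226 (mod 899)
9^32 ≡ 226^2 = 51076 ≡ 732 (mod 899)
9^64 ≡ 732^2 = 535824 ≡ 20 (mod 899)
9^128 ≡ 20^2 = 400 ≡ 400 (mod 899)
9^256 ≡ 400^2 = 160000 ≡ 877 (mod 899)
9^512 ≡ 877^2 = 769129 ≡ 484 (mod 899)
898 = 512 + 256 + 128 + 2 in binary powers of 2.
So 9^898 ≡ 484 · 877 · 400 · 81 ≡ 545 (mod 899).
Since 545 ≠ 1, base 9 is a Fermat witness: 899 is composite.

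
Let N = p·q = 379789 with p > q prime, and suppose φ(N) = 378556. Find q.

587

φ(n) = (p−1)(q−1) = n − (p+q) + 1, so p + q = 379789 − 378556 + 1 = 1234.
p and q are the roots of t² − 1234t + 379789 = 0.
Discriminant: 1234² − 4·379789 = 1522756 − 1519156 = 3600; √3600 = 60.
q = (1234 − 60)/2 = 587, p = (1234 + 60)/2 = 647.
Check: 587 · 647 = 379789.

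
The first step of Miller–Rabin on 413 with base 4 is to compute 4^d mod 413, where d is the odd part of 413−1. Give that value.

413 − 1 = 412 = 2^2 · 103, so d = 103.
4^1 ≡ 4 (mod 413)
4^2 ≡ 4^2 = 16 ≡ 16 (mod 413)
4^4 ≡ 16^2 = 256 ≡ 256 (mod 413)
4^8 ≡ 256^2 = 65536 ≡ 282 (mod 413)
4^16 ≡ 282^2 = 79524 ≡ 228 (mod 413)
4^32 ≡ 228^2 = 51984 ≡ 359 (mod 413)
4^64 ≡ 359^2 = 128881 ≡ 25 (mod 413)
103 = 64 + 32 + 4 + 2 + 1 in binary powers of 2.
So 4^103 ≡ 25 · 359 · 256 · 16 · 4 ≡ 228 (mod 413).
Squaring chain: 228 → 359; never reaches −1, so base 4 is a Miller–Rabin witness that 413 is composite.

228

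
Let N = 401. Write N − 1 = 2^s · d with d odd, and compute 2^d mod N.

401 − 1 = 400 = 2^4 · 25, so d = 25.
2^1 ≡ 2 (mod 401)
2^2 ≡ 2^2 = 4 ≡ 4 (mod 401)
2^4 ≡ 4^2 = 16 ≡ 16 (mod 401)
2^8 ≡ 16^2 = 256 ≡ 256 (mod 401)
2^16 ≡ 256^2 = 65536 ≡ 173 (mod 401)
25 = 16 + 8 + 1 in binary powers of 2.
So 2^25 ≡ 173 · 256 · 2 ≡ 356 (mod 401).
Squaring chain: 356 → 20 → 400 → 1; reaches −1, so base 2 does not prove 401 composite.

356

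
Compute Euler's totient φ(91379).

Factor: 91379 = 23 · 29 · 137.
φ(91379) = (23−1) · (29−1) · (137−1) = 22 · 28 · 136 = 83776.

83776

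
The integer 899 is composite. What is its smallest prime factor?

899 is odd.
Digit sum 26, not divisible by 3.
Ends in 9: not divisible by 5.
7: 899 = 7·128 + 3
11: 899 = 11·81 + 8
13: 899 = 13·69 + 2
17: 899 = 17·52 + 15
19: 899 = 19·47 + 6
23: 899 = 23·39 + 2
29: 899 = 29·31

29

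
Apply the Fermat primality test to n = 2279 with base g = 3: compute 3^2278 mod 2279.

3^1 ≡ 3 (mod 2279)
3^2 ≡ 3^2 = 9 ≡ 9 (mod 2279)
3^4 ≡ 9^2 = 81 ≡ 81 (mod 2279)
3^8 ≡ 81^2 = 6561 ≡ 2003 (mod 2279)
3^16 ≡ 2003^2 = 4012009 ≡ 969 (mod 2279)
3^32 ≡ 969^2 = 938961 ≡ 13 (mod 2279)
3^64 ≡ 13^2 = 169 ≡ 169 (mod 2279)
3^128 ≡ 169^2 = 28561 ≡ 1213 (mod 2279)
3^256 ≡ 1213^2 = 1471369 ≡ 1414 (mod 2279)
3^512 ≡ 1414^2 = 1999396 ≡ 713 (mod 2279)
3^1024 ≡ 713^2 = 508369 ≡ 152 (mod 2279)
3^2048 ≡ 152^2 = 23104 ≡ 314 (mod 2279)
2278 = 2048 + 128 + 64 + 32 + 4 + 2 in binary powers of 2.
So 3^2278 ≡ 314 · 1213 · 169 · 13 · 81 · 9 ≡ 1257 (mod 2279).
Since 1257 ≠ 1, base 3 is a Fermat witness: 2279 is composite.

1257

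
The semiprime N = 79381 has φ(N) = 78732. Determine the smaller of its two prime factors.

163

φ(n) = (p−1)(q−1) = n − (p+q) + 1, so p + q = 79381 − 78732 + 1 = 650.
p and q are the roots of t² − 650t + 79381 = 0.
Discriminant: 650² − 4·79381 = 422500 − 317524 = 104976; √104976 = 324.
q = (650 − 324)/2 = 163, p = (650 + 324)/2 = 487.
Check: 163 · 487 = 79381.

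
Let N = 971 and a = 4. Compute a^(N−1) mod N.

1

4^1 ≡ 4 (mod 971)
4^2 ≡ 4^2 = 16 ≡ 16 (mod 971)
4^4 ≡ 16^2 = 256 ≡ 256 (mod 971)
4^8 ≡ 256^2 = 65536 ≡ 479 (mod 971)
4^16 ≡ 479^2 = 229441 ≡ 285 (mod 971)
4^32 ≡ 285^2 = 81225 ≡ 632 (mod 971)
4^64 ≡ 632^2 = 399424 ≡ 343 (mod 971)
4^128 ≡ 343^2 = 117649 ≡ 158 (mod 971)
4^256 ≡ 158^2 = 24964 ≡ 689 (mod 971)
4^512 ≡ 689^2 = 474721 ≡ 873 (mod 971)
970 = 512 + 256 + 128 + 64 + 8 + 2 in binary powers of 2.
So 4^970 ≡ 873 · 689 · 158 · 343 · 479 · 16 ≡ 1 (mod 971).
Since the result is 1, base 4 gives no evidence that 971 is composite.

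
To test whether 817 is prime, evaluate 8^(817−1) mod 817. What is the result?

742

8^1 ≡ 8 (mod 817)
8^2 ≡ 8^2 = 64 ≡ 64 (mod 817)
8^4 ≡ 64^2 = 4096 ≡ 11 (mod 817)
8^8 ≡ 11^2 = 121 ≡ 121 (mod 817)
8^16 ≡ 121^2 = 14641 ≡ 752 (mod 817)
8^32 ≡ 752^2 = 565504 ≡ 140 (mod 817)
8^64 ≡ 140^2 = 19600 ≡ 809 (mod 817)
8^128 ≡ 809^2 = 654481 ≡ 64 (mod 817)
8^256 ≡ 64^2 = 4096 ≡ 11 (mod 817)
8^512 ≡ 11^2 = 121 ≡ 121 (mod 817)
816 = 512 + 256 + 32 + 16 in binary powers of 2.
So 8^816 ≡ 121 · 11 · 140 · 752 ≡ 742 (mod 817).
Since 742 ≠ 1, base 8 is a Fermat witness: 817 is composite.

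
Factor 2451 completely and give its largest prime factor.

2451 = 3 · 817
817 = 19 · 43
43 is prime.
So 2451 = 3 · 19 · 43; the largest prime factor is 43.

43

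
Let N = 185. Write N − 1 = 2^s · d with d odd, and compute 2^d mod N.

153

185 − 1 = 184 = 2^3 · 23, so d = 23.
2^1 ≡ 2 (mod 185)
2^2 ≡ 2^2 = 4 ≡ 4 (mod 185)
2^4 ≡ 4^2 = 16 ≡ 16 (mod 185)
2^8 ≡ 16^2 = 256 ≡ 71 (mod 185)
2^16 ≡ 71^2 = 5041 ≡ 46 (mod 185)
23 = 16 + 4 + 2 + 1 in binary powers of 2.
So 2^23 ≡ 46 · 16 · 4 · 2 ≡ 153 (mod 185).
Squaring chain: 153 → 99 → 181; never reaches −1, so base 2 is a Miller–Rabin witness that 185 is composite.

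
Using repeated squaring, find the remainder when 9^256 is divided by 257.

1

9^1 ≡ 9 (mod 257)
9^2 ≡ 9^2 = 81 ≡ 81 (mod 257)
9^4 ≡ 81^2 = 6561 ≡ 136 (mod 257)
9^8 ≡ 136^2 = 18496 ≡ 249 (mod 257)
9^16 ≡ 249^2 = 62001 ≡ 64 (mod 257)
9^32 ≡ 64^2 = 4096 ≡ 241 (mod 257)
9^64 ≡ 241^2 = 58081 ≡ 256 (mod 257)
9^128 ≡ 256^2 = 65536 ≡ 1 (mod 257)
9^256 ≡ 1^2 = 1 ≡ 1 (mod 257)
256 = 256 in binary powers of 2.
So 9^256 ≡ 1 ≡ 1 (mod 257).
Since the result is 1, base 9 gives no evidence that 257 is composite.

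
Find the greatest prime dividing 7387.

89

7387 = 83 · 89
89 is prime.
So 7387 = 83 · 89; the largest prime factor is 89.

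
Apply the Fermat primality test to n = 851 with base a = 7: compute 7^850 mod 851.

7^1 ≡ 7 (mod 851)
7^2 ≡ 7^2 = 49 ≡ 49 (mod 851)
7^4 ≡ 49^2 = 2401 ≡ 699 (mod 851)
7^8 ≡ 699^2 = 488601 ≡ 127 (mod 851)
7^16 ≡ 127^2 = 16129 ≡ 811 (mod 851)
7^32 ≡ 811^2 = 657721 ≡ 749 (mod 851)
7^64 ≡ 749^2 = 561001 ≡ 192 (mod 851)
7^128 ≡ 192^2 = 36864 ≡ 271 (mod 851)
7^256 ≡ 271^2 = 73441 ≡ 255 (mod 851)
7^512 ≡ 255^2 = 65025 ≡ 349 (mod 851)
850 = 512 + 256 + 64 + 16 + 2 in binary powers of 2.
So 7^850 ≡ 349 · 255 · 192 · 811 · 49 ≡ 255 (mod 851).
Since 255 ≠ 1, base 7 is a Fermat witness: 851 is composite.

255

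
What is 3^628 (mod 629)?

625

3^1 ≡ 3 (mod 629)
3^2 ≡ 3^2 = 9 ≡ 9 (mod 629)
3^4 ≡ 9^2 = 81 ≡ 81 (mod 629)
3^8 ≡ 81^2 = 6561 ≡ 271 (mod 629)
3^16 ≡ 271^2 = 73441 ≡ 477 (mod 629)
3^32 ≡ 477^2 = 227529 ≡ 460 (mod 629)
3^64 ≡ 460^2 = 211600 ≡ 256 (mod 629)
3^128 ≡ 256^2 = 65536 ≡ 120 (mod 629)
3^256 ≡ 120^2 = 14400 ≡ 562 (mod 629)
3^512 ≡ 562^2 = 315844 ≡ 86 (mod 629)
628 = 512 + 64 + 32 + 16 + 4 in binary powers of 2.
So 3^628 ≡ 86 · 256 · 460 · 477 · 81 ≡ 625 (mod 629).
Since 625 ≠ 1, base 3 is a Fermat witness: 629 is composite.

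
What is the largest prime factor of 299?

299 = 13 · 23
23 is prime.
So 299 = 13 · 23; the largest prime factor is 23.

23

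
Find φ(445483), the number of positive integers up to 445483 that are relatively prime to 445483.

427680

Factor: 445483 = 61 · 67 · 109.
φ(445483) = (61−1) · (67−1) · (109−1) = 60 · 66 · 108 = 427680.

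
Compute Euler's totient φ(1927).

1840

Factor: 1927 = 41 · 47.
φ(1927) = (41−1) · (47−1) = 40 · 46 = 1840.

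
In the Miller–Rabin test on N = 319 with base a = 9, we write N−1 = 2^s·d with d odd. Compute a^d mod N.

5

319 − 1 = 318 = 2^1 · 159, so d = 159.
9^1 ≡ 9 (mod 319)
9^2 ≡ 9^2 = 81 ≡ 81 (mod 319)
9^4 ≡ 81^2 = 6561 ≡ 181 (mod 319)
9^8 ≡ 181^2 = 32761 ≡ 223 (mod 319)
9^16 ≡ 223^2 = 49729 ≡ 284 (mod 319)
9^32 ≡ 284^2 = 80656 ≡ 268 (mod 319)
9^64 ≡ 268^2 = 71824 ≡ 49 (mod 319)
9^128 ≡ 49^2 = 2401 ≡ 168 (mod 319)
159 = 128 + 16 + 8 + 4 + 2 + 1 in binary powers of 2.
So 9^159 ≡ 168 · 284 · 223 · 181 · 81 · 9 ≡ 5 (mod 319).
Squaring chain: 5; never reaches −1, so base 9 is a Miller–Rabin witness that 319 is composite.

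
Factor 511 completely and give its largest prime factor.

511 = 7 · 73
73 is prime.
So 511 = 7 · 73; the largest prime factor is 73.

73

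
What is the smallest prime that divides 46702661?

46702661 is odd.
Digit sum 32, not divisible by 3.
Ends in 1: not divisible by 5.
7: 46702661 = 7·6671808 + 5
11: 46702661 = 11·4245696 + 5
13: 46702661 = 13·3592512 + 5
17: 46702661 = 17·2747215 + 6
19: 46702661 = 19·2458034 + 15
23: 46702661 = 23·2030550 + 11
29: 46702661 = 29·1610436 + 17
31: 46702661 = 31·1506537 + 14
37: 46702661 = 37·1262234 + 3
41: 46702661 = 41·1139089 + 12
43: 46702661 = 43·1086108 + 17
47: 46702661 = 47·993673 + 30
53: 46702661 = 53·881182 + 15
59: 46702661 = 59·791570 + 31
61: 46702661 = 61·765617 + 24
67: 46702661 = 67·697054 + 43
71: 46702661 = 71·657783 + 68
73: 46702661 = 73·639762 + 35
79: 46702661 = 79·591172 + 73
83: 46702661 = 83·562682 + 55
89: 46702661 = 89·524749

89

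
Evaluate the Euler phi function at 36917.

Factor: 36917 = 19 · 29 · 67.
φ(36917) = (19−1) · (29−1) · (67−1) = 18 · 28 · 66 = 33264.

33264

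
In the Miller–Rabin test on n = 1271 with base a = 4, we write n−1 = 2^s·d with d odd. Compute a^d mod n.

1271 − 1 = 1270 = 2^1 · 635, so d = 635.
4^1 ≡ 4 (mod 1271)
4^2 ≡ 4^2 = 16 ≡ 16 (mod 1271)
4^4 ≡ 16^2 = 256 ≡ 256 (mod 1271)
4^8 ≡ 256^2 = 65536 ≡ 715 (mod 1271)
4^16 ≡ 715^2 = 511225 ≡ 283 (mod 1271)
4^32 ≡ 283^2 = 80089 ≡ 16 (mod 1271)
4^64 ≡ 16^2 = 256 ≡ 256 (mod 1271)
4^128 ≡ 256^2 = 65536 ≡ 715 (mod 1271)
4^256 ≡ 715^2 = 511225 ≡ 283 (mod 1271)
4^512 ≡ 283^2 = 80089 ≡ 16 (mod 1271)
635 = 512 + 64 + 32 + 16 + 8 + 2 + 1 in binary powers of 2.
So 4^635 ≡ 16 · 256 · 16 · 283 · 715 · 16 · 4 ≡ 1024 (mod 1271).
Squaring chain: 1024; never reaches −1, so base 4 is a Miller–Rabin witness that 1271 is composite.

1024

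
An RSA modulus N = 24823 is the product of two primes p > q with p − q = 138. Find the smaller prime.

Since p = q + 138, we have 24823 = q(q + 138), so q² + 138q − 24823 = 0.
Discriminant: 138² + 4·24823 = 19044 + 99292 = 118336; √118336 = 344.
q = (−138 + 344)/2 = 103, and p = q + 138 = 241.
Check: 103 · 241 = 24823.

103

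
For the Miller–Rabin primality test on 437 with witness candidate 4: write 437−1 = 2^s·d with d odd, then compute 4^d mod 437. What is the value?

213

437 − 1 = 436 = 2^2 · 109, so d = 109.
4^1 ≡ 4 (mod 437)
4^2 ≡ 4^2 = 16 ≡ 16 (mod 437)
4^4 ≡ 16^2 = 256 ≡ 256 (mod 437)
4^8 ≡ 256^2 = 65536 ≡ 423 (mod 437)
4^16 ≡ 423^2 = 178929 ≡ 196 (mod 437)
4^32 ≡ 196^2 = 38416 ≡ 397 (mod 437)
4^64 ≡ 397^2 = 157609 ≡ 289 (mod 437)
109 = 64 + 32 + 8 + 4 + 1 in binary powers of 2.
So 4^109 ≡ 289 · 397 · 423 · 256 · 4 ≡ 213 (mod 437).
Squaring chain: 213 → 358; never reaches −1, so base 4 is a Miller–Rabin witness that 437 is composite.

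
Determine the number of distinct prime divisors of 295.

2

295 = 5 · 59
295 = 5 · 59, which has 2 distinct prime factors.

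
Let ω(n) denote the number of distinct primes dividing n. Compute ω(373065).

6

373065 = 3 · 124355
124355 = 5 · 24871
24871 = 7 · 3553
3553 = 11 · 323
323 = 17 · 19
373065 = 3 · 5 · 7 · 11 · 17 · 19, which has 6 distinct prime factors.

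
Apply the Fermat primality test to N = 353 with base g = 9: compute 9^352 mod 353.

1

9^1 ≡ 9 (mod 353)
9^2 ≡ 9^2 = 81 ≡ 81 (mod 353)
9^4 ≡ 81^2 = 6561 ≡ 207 (mod 353)
9^8 ≡ 207^2 = 42849 ≡ 136 (mod 353)
9^16 ≡ 136^2 = 18496 ≡ 140 (mod 353)
9^32 ≡ 140^2 = 19600 ≡ 185 (mod 353)
9^64 ≡ 185^2 = 34225 ≡ 337 (mod 353)
9^128 ≡ 337^2 = 113569 ≡ 256 (mod 353)
9^256 ≡ 256^2 = 65536 ≡ 231 (mod 353)
352 = 256 + 64 + 32 in binary powers of 2.
So 9^352 ≡ 231 · 337 · 185 ≡ 1 (mod 353).
Since the result is 1, base 9 gives no evidence that 353 is composite.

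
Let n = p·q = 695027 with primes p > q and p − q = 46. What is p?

Since p = q + 46, we have 695027 = q(q + 46), so q² + 46q − 695027 = 0.
Discriminant: 46² + 4·695027 = 2116 + 2780108 = 2782224; √2782224 = 1668.
q = (−46 + 1668)/2 = 811, and p = q + 46 = 857.
Check: 811 · 857 = 695027.

857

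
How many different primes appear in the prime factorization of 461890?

461890 = 2 · 230945
230945 = 5 · 46189
46189 = 11 · 4199
4199 = 13 · 323
323 = 17 · 19
461890 = 2 · 5 · 11 · 13 · 17 · 19, which has 6 distinct prime factors.

6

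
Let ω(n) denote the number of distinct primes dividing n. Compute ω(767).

767 = 13 · 59
767 = 13 · 59, which has 2 distinct prime factors.

2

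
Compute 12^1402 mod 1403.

12^1 ≡ 12 (mod 1403)
12^2 ≡ 12^2 = 144 ≡ 144 (mod 1403)
12^4 ≡ 144^2 = 20736 ≡ 1094 (mod 1403)
12^8 ≡ 1094^2 = 1196836 ≡ 77 (mod 1403)
12^16 ≡ 77^2 = 5929 ≡ 317 (mod 1403)
12^32 ≡ 317^2 = 100489 ≡ 876 (mod 1403)
12^64 ≡ 876^2 = 767376 ≡ 1338 (mod 1403)
12^128 ≡ 1338^2 = 1790244 ≡ 16 (mod 1403)
12^256 ≡ 16^2 = 256 ≡ 256 (mod 1403)
12^512 ≡ 256^2 = 65536 ≡ 998 (mod 1403)
12^1024 ≡ 998^2 = 996004 ≡ 1277 (mod 1403)
1402 = 1024 + 256 + 64 + 32 + 16 + 8 + 2 in binary powers of 2.
So 12^1402 ≡ 1277 · 256 · 1338 · 876 · 317 · 77 · 144 ≡ 225 (mod 1403).
Since 225 ≠ 1, base 12 is a Fermat witness: 1403 is composite.

225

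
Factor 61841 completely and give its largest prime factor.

61841 = 13 · 4757
4757 = 67 · 71
71 is prime.
So 61841 = 13 · 67 · 71; the largest prime factor is 71.

71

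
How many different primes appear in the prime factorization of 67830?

67830 = 2 · 33915
33915 = 3 · 11305
11305 = 5 · 2261
2261 = 7 · 323
323 = 17 · 19
67830 = 2 · 3 · 5 · 7 · 17 · 19, which has 6 distinct prime factors.

6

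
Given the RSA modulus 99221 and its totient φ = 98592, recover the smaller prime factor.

313

φ(n) = (p−1)(q−1) = n − (p+q) + 1, so p + q = 99221 − 98592 + 1 = 630.
p and q are the roots of t² − 630t + 99221 = 0.
Discriminant: 630² − 4·99221 = 396900 − 396884 = 16; √16 = 4.
q = (630 − 4)/2 = 313, p = (630 + 4)/2 = 317.
Check: 313 · 317 = 99221.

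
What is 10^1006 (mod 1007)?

10^1 ≡ 10 (mod 1007)
10^2 ≡ 10^2 = 100 ≡ 100 (mod 1007)
10^4 ≡ 100^2 = 10000 ≡ 937 (mod 1007)
10^8 ≡ 937^2 = 877969 ≡ 872 (mod 1007)
10^16 ≡ 872^2 = 760384 ≡ 99 (mod 1007)
10^32 ≡ 99^2 = 9801 ≡ 738 (mod 1007)
10^64 ≡ 738^2 = 544644 ≡ 864 (mod 1007)
10^128 ≡ 864^2 = 746496 ≡ 309 (mod 1007)
10^256 ≡ 309^2 = 95481 ≡ 823 (mod 1007)
10^512 ≡ 823^2 = 677329 ≡ 625 (mod 1007)
1006 = 512 + 256 + 128 + 64 + 32 + 8 + 4 + 2 in binary powers of 2.
So 10^1006 ≡ 625 · 823 · 309 · 864 · 738 · 872 · 937 · 100 ≡ 42 (mod 1007).
Since 42 ≠ 1, base 10 is a Fermat witness: 1007 is composite.

42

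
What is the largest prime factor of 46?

46 = 2 · 23
23 is prime.
So 46 = 2 · 23; the largest prime factor is 23.

23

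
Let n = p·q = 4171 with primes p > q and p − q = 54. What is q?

Since p = q + 54, we have 4171 = q(q + 54), so q² + 54q − 4171 = 0.
Discriminant: 54² + 4·4171 = 2916 + 16684 = 19600; √19600 = 140.
q = (−54 + 140)/2 = 43, and p = q + 54 = 97.
Check: 43 · 97 = 4171.

43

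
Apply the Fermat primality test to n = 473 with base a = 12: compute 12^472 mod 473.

12^1 ≡ 12 (mod 473)
12^2 ≡ 12^2 = 144 ≡ 144 (mod 473)
12^4 ≡ 144^2 = 20736 ≡ 397 (mod 473)
12^8 ≡ 397^2 = 157609 ≡ 100 (mod 473)
12^16 ≡ 100^2 = 10000 ≡ 67 (mod 473)
12^32 ≡ 67^2 = 4489 ≡ 232 (mod 473)
12^64 ≡ 232^2 = 53824 ≡ 375 (mod 473)
12^128 ≡ 375^2 = 140625 ≡ 144 (mod 473)
12^256 ≡ 144^2 = 20736 ≡ 397 (mod 473)
472 = 256 + 128 + 64 + 16 + 8 in binary powers of 2.
So 12^472 ≡ 397 · 144 · 375 · 67 · 100 ≡ 210 (mod 473).
Since 210 ≠ 1, base 12 is a Fermat witness: 473 is composite.

210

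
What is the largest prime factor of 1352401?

1352401 = 17 · 79553
79553 = 19 · 4187
4187 = 53 · 79
79 is prime.
So 1352401 = 17 · 19 · 53 · 79; the largest prime factor is 79.

79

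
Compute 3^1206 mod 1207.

202

3^1 ≡ 3 (mod 1207)
3^2 ≡ 3^2 = 9 ≡ 9 (mod 1207)
3^4 ≡ 9^2 = 81 ≡ 81 (mod 1207)
3^8 ≡ 81^2 = 6561 ≡ 526 (mod 1207)
3^16 ≡ 526^2 = 276676 ≡ 273 (mod 1207)
3^32 ≡ 273^2 = 74529 ≡ 902 (mod 1207)
3^64 ≡ 902^2 = 813604 ≡ 86 (mod 1207)
3^128 ≡ 86^2 = 7396 ≡ 154 (mod 1207)
3^256 ≡ 154^2 = 23716 ≡ 783 (mod 1207)
3^512 ≡ 783^2 = 613089 ≡ 1140 (mod 1207)
3^1024 ≡ 1140^2 = 1299600 ≡ 868 (mod 1207)
1206 = 1024 + 128 + 32 + 16 + 4 + 2 in binary powers of 2.
So 3^1206 ≡ 868 · 154 · 902 · 273 · 81 · 9 ≡ 202 (mod 1207).
Since 202 ≠ 1, base 3 is a Fermat witness: 1207 is composite.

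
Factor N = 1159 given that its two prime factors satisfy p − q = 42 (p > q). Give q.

19

Since p = q + 42, we have 1159 = q(q + 42), so q² + 42q − 1159 = 0.
Discriminant: 42² + 4·1159 = 1764 + 4636 = 6400; √6400 = 80.
q = (−42 + 80)/2 = 19, and p = q + 42 = 61.
Check: 19 · 61 = 1159.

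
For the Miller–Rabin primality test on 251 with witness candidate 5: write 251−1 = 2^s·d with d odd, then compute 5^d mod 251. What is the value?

251 − 1 = 250 = 2^1 · 125, so d = 125.
5^1 ≡ 5 (mod 251)
5^2 ≡ 5^2 = 25 ≡ 25 (mod 251)
5^4 ≡ 25^2 = 625 ≡ 123 (mod 251)
5^8 ≡ 123^2 = 15129 ≡ 69 (mod 251)
5^16 ≡ 69^2 = 4761 ≡ 243 (mod 251)
5^32 ≡ 243^2 = 59049 ≡ 64 (mod 251)
5^64 ≡ 64^2 = 4096 ≡ 80 (mod 251)
125 = 64 + 32 + 16 + 8 + 4 + 1 in binary powers of 2.
So 5^125 ≡ 80 · 64 · 243 · 69 · 123 · 5 ≡ 1 (mod 251).
Since 5^d ≡ 1 (mod 251), base 5 does not prove 251 composite.

1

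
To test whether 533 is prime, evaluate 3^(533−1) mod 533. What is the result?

3^1 ≡ 3 (mod 533)
3^2 ≡ 3^2 = 9 ≡ 9 (mod 533)
3^4 ≡ 9^2 = 81 ≡ 81 (mod 533)
3^8 ≡ 81^2 = 6561 ≡ 165 (mod 533)
3^16 ≡ 165^2 = 27225 ≡ 42 (mod 533)
3^32 ≡ 42^2 = 1764 ≡ 165 (mod 533)
3^64 ≡ 165^2 = 27225 ≡ 42 (mod 533)
3^128 ≡ 42^2 = 1764 ≡ 165 (mod 533)
3^256 ≡ 165^2 = 27225 ≡ 42 (mod 533)
3^512 ≡ 42^2 = 1764 ≡ 165 (mod 533)
532 = 512 + 16 + 4 in binary powers of 2.
So 3^532 ≡ 165 · 42 · 81 ≡ 81 (mod 533).
Since 81 ≠ 1, base 3 is a Fermat witness: 533 is composite.

81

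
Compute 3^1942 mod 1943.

1600

3^1 ≡ 3 (mod 1943)
3^2 ≡ 3^2 = 9 ≡ 9 (mod 1943)
3^4 ≡ 9^2 = 81 ≡ 81 (mod 1943)
3^8 ≡ 81^2 = 6561 ≡ 732 (mod 1943)
3^16 ≡ 732^2 = 535824 ≡ 1499 (mod 1943)
3^32 ≡ 1499^2 = 2247001 ≡ 893 (mod 1943)
3^64 ≡ 893^2 = 797449 ≡ 819 (mod 1943)
3^128 ≡ 819^2 = 670761 ≡ 426 (mod 1943)
3^256 ≡ 426^2 = 181476 ≡ 777 (mod 1943)
3^512 ≡ 777^2 = 603729 ≡ 1399 (mod 1943)
3^1024 ≡ 1399^2 = 1957201 ≡ 600 (mod 1943)
1942 = 1024 + 512 + 256 + 128 + 16 + 4 + 2 in binary powers of 2.
So 3^1942 ≡ 600 · 1399 · 777 · 426 · 1499 · 81 · 9 ≡ 1600 (mod 1943).
Since 1600 ≠ 1, base 3 is a Fermat witness: 1943 is composite.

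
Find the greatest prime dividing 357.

17

357 = 3 · 119
119 = 7 · 17
17 is prime.
So 357 = 3 · 7 · 17; the largest prime factor is 17.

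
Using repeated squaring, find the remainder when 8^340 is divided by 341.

8^1 ≡ 8 (mod 341)
8^2 ≡ 8^2 = 64 ≡ 64 (mod 341)
8^4 ≡ 64^2 = 4096 ≡ 4 (mod 341)
8^8 ≡ 4^2 = 16 ≡ 16 (mod 341)
8^16 ≡ 16^2 = 256 ≡ 256 (mod 341)
8^32 ≡ 256^2 = 65536 ≡ 64 (mod 341)
8^64 ≡ 64^2 = 4096 ≡ 4 (mod 341)
8^128 ≡ 4^2 = 16 ≡ 16 (mod 341)
8^256 ≡ 16^2 = 256 ≡ 256 (mod 341)
340 = 256 + 64 + 16 + 4 in binary powers of 2.
So 8^340 ≡ 256 · 4 · 256 · 4 ≡ 1 (mod 341).
Since the result is 1, base 8 gives no evidence that 341 is composite.

1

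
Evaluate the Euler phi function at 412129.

Factor: 412129 = 19 · 109 · 199.
φ(412129) = (19−1) · (109−1) · (199−1) = 18 · 108 · 198 = 384912.

384912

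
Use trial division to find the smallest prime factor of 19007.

19007 is odd.
Digit sum 17, not divisible by 3.
Ends in 7: not divisible by 5.
7: 19007 = 7·2715 + 2
11: 19007 = 11·1727 + 10
13: 19007 = 13·1462 + 1
17: 19007 = 17·1118 + 1
19: 19007 = 19·1000 + 7
23: 19007 = 23·826 + 9
29: 19007 = 29·655 + 12
31: 19007 = 31·613 + 4
37: 19007 = 37·513 + 26
41: 19007 = 41·463 + 24
43: 19007 = 43·442 + 1
47: 19007 = 47·404 + 19
53: 19007 = 53·358 + 33
59: 19007 = 59·322 + 9
61: 19007 = 61·311 + 36
67: 19007 = 67·283 + 46
71: 19007 = 71·267 + 50
73: 19007 = 73·260 + 27
79: 19007 = 79·240 + 47
83: 19007 = 83·229

83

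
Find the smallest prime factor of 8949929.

8949929 is odd.
Digit sum 50, not divisible by 3.
Ends in 9: not divisible by 5.
7: 8949929 = 7·1278561 + 2
11: 8949929 = 11·813629 + 10
13: 8949929 = 13·688456 + 1
17: 8949929 = 17·526466 + 7
19: 8949929 = 19·471048 + 17
23: 8949929 = 23·389127 + 8
29: 8949929 = 29·308618 + 7
31: 8949929 = 31·288707 + 12
37: 8949929 = 37·241889 + 36
41: 8949929 = 41·218290 + 39
43: 8949929 = 43·208137 + 38
47: 8949929 = 47·190424 + 1
53: 8949929 = 53·168866 + 31
59: 8949929 = 59·151693 + 42
61: 8949929 = 61·146720 + 9
67: 8949929 = 67·133581 + 2
71: 8949929 = 71·126055 + 24
73: 8949929 = 73·122601 + 56
79: 8949929 = 79·113290 + 19
83: 8949929 = 83·107830 + 39
89: 8949929 = 89·100561

89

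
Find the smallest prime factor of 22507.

22507 is odd.
Digit sum 16, not divisible by 3.
Ends in 7: not divisible by 5.
7: 22507 = 7·3215 + 2
11: 22507 = 11·2046 + 1
13: 22507 = 13·1731 + 4
17: 22507 = 17·1323 + 16
19: 22507 = 19·1184 + 11
23: 22507 = 23·978 + 13
29: 22507 = 29·776 + 3
31: 22507 = 31·726 + 1
37: 22507 = 37·608 + 11
41: 22507 = 41·548 + 39
43: 22507 = 43·523 + 18
47: 22507 = 47·478 + 41
53: 22507 = 53·424 + 35
59: 22507 = 59·381 + 28
61: 22507 = 61·368 + 59
67: 22507 = 67·335 + 62
71: 22507 = 71·317

71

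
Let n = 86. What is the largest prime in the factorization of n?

43

86 = 2 · 43
43 is prime.
So 86 = 2 · 43; the largest prime factor is 43.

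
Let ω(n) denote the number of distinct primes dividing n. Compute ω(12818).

12818 = 2 · 6409
6409 = 13 · 493
493 = 17 · 29
12818 = 2 · 13 · 17 · 29, which has 4 distinct prime factors.

4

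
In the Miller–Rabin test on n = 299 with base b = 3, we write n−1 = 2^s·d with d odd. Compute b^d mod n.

269

299 − 1 = 298 = 2^1 · 149, so d = 149.
3^1 ≡ 3 (mod 299)
3^2 ≡ 3^2 = 9 ≡ 9 (mod 299)
3^4 ≡ 9^2 = 81 ≡ 81 (mod 299)
3^8 ≡ 81^2 = 6561 ≡ 282 (mod 299)
3^16 ≡ 282^2 = 79524 ≡ 289 (mod 299)
3^32 ≡ 289^2 = 83521 ≡ 100 (mod 299)
3^64 ≡ 100^2 = 10000 ≡ 133 (mod 299)
3^128 ≡ 133^2 = 17689 ≡ 48 (mod 299)
149 = 128 + 16 + 4 + 1 in binary powers of 2.
So 3^149 ≡ 48 · 289 · 81 · 3 ≡ 269 (mod 299).
Squaring chain: 269; never reaches −1, so base 3 is a Miller–Rabin witness that 299 is composite.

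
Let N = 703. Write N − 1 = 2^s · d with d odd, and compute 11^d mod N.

628

703 − 1 = 702 = 2^1 · 351, so d = 351.
11^1 ≡ 11 (mod 703)
11^2 ≡ 11^2 = 121 ≡ 121 (mod 703)
11^4 ≡ 121^2 = 14641 ≡ 581 (mod 703)
11^8 ≡ 581^2 = 337561 ≡ 121 (mod 703)
11^16 ≡ 121^2 = 14641 ≡ 581 (mod 703)
11^32 ≡ 581^2 = 337561 ≡ 121 (mod 703)
11^64 ≡ 121^2 = 14641 ≡ 581 (mod 703)
11^128 ≡ 581^2 = 337561 ≡ 121 (mod 703)
11^256 ≡ 121^2 = 14641 ≡ 581 (mod 703)
351 = 256 + 64 + 16 + 8 + 4 + 2 + 1 in binary powers of 2.
So 11^351 ≡ 581 · 581 · 581 · 121 · 581 · 121 · 11 ≡ 628 (mod 703).
Squaring chain: 628; never reaches −1, so base 11 is a Miller–Rabin witness that 703 is composite.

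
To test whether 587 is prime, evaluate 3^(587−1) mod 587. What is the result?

1

3^1 ≡ 3 (mod 587)
3^2 ≡ 3^2 = 9 ≡ 9 (mod 587)
3^4 ≡ 9^2 = 81 ≡ 81 (mod 587)
3^8 ≡ 81^2 = 6561 ≡ 104 (mod 587)
3^16 ≡ 104^2 = 10816 ≡ 250 (mod 587)
3^32 ≡ 250^2 = 62500 ≡ 278 (mod 587)
3^64 ≡ 278^2 = 77284 ≡ 387 (mod 587)
3^128 ≡ 387^2 = 149769 ≡ 84 (mod 587)
3^256 ≡ 84^2 = 7056 ≡ 12 (mod 587)
3^512 ≡ 12^2 = 144 ≡ 144 (mod 587)
586 = 512 + 64 + 8 + 2 in binary powers of 2.
So 3^586 ≡ 144 · 387 · 104 · 9 ≡ 1 (mod 587).
Since the result is 1, base 3 gives no evidence that 587 is composite.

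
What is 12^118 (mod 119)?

2

12^1 ≡ 12 (mod 119)
12^2 ≡ 12^2 = 144 ≡ 25 (mod 119)
12^4 ≡ 25^2 = 625 ≡ 30 (mod 119)
12^8 ≡ 30^2 = 900 ≡ 67 (mod 119)
12^16 ≡ 67^2 = 4489 ≡ 86 (mod 119)
12^32 ≡ 86^2 = 7396 ≡ 18 (mod 119)
12^64 ≡ 18^2 = 324 ≡ 86 (mod 119)
118 = 64 + 32 + 16 + 4 + 2 in binary powers of 2.
So 12^118 ≡ 86 · 18 · 86 · 30 · 25 ≡ 2 (mod 119).
Since 2 ≠ 1, base 12 is a Fermat witness: 119 is composite.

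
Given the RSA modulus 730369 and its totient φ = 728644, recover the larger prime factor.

983

φ(n) = (p−1)(q−1) = n − (p+q) + 1, so p + q = 730369 − 728644 + 1 = 1726.
p and q are the roots of t² − 1726t + 730369 = 0.
Discriminant: 1726² − 4·730369 = 2979076 − 2921476 = 57600; √57600 = 240.
q = (1726 − 240)/2 = 743, p = (1726 + 240)/2 = 983.
Check: 743 · 983 = 730369.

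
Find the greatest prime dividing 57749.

57749 = 17 · 3397
3397 = 43 · 79
79 is prime.
So 57749 = 17 · 43 · 79; the largest prime factor is 79.

79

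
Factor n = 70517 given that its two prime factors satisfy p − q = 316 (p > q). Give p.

Since p = q + 316, we have 70517 = q(q + 316), so q² + 316q − 70517 = 0.
Discriminant: 316² + 4·70517 = 99856 + 282068 = 381924; √381924 = 618.
q = (−316 + 618)/2 = 151, and p = q + 316 = 467.
Check: 151 · 467 = 70517.

467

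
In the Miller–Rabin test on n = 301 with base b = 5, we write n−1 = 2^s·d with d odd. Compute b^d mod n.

301 − 1 = 300 = 2^2 · 75, so d = 75.
5^1 ≡ 5 (mod 301)
5^2 ≡ 5^2 = 25 ≡ 25 (mod 301)
5^4 ≡ 25^2 = 625 ≡ 23 (mod 301)
5^8 ≡ 23^2 = 529 ≡ 228 (mod 301)
5^16 ≡ 228^2 = 51984 ≡ 212 (mod 301)
5^32 ≡ 212^2 = 44944 ≡ 95 (mod 301)
5^64 ≡ 95^2 = 9025 ≡ 296 (mod 301)
75 = 64 + 8 + 2 + 1 in binary powers of 2.
So 5^75 ≡ 296 · 228 · 25 · 5 ≡ 174 (mod 301).
Squaring chain: 174 → 176; never reaches −1, so base 5 is a Miller–Rabin witness that 301 is composite.

174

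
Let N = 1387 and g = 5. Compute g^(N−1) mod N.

5^1 ≡ 5 (mod 1387)
5^2 ≡ 5^2 = 25 ≡ 25 (mod 1387)
5^4 ≡ 25^2 = 625 ≡ 625 (mod 1387)
5^8 ≡ 625^2 = 390625 ≡ 878 (mod 1387)
5^16 ≡ 878^2 = 770884 ≡ 1099 (mod 1387)
5^32 ≡ 1099^2 = 1207801 ≡ 1111 (mod 1387)
5^64 ≡ 1111^2 = 1234321 ≡ 1278 (mod 1387)
5^128 ≡ 1278^2 = 1633284 ≡ 785 (mod 1387)
5^256 ≡ 785^2 = 616225 ≡ 397 (mod 1387)
5^512 ≡ 397^2 = 157609 ≡ 878 (mod 1387)
5^1024 ≡ 878^2 = 770884 ≡ 1099 (mod 1387)
1386 = 1024 + 256 + 64 + 32 + 8 + 2 in binary powers of 2.
So 5^1386 ≡ 1099 · 397 · 1278 · 1111 · 878 · 25 ≡ 1122 (mod 1387).
Since 1122 ≠ 1, base 5 is a Fermat witness: 1387 is composite.

1122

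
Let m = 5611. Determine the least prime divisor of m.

31

5611 is odd.
Digit sum 13, not divisible by 3.
Ends in 1: not divisible by 5.
7: 5611 = 7·801 + 4
11: 5611 = 11·510 + 1
13: 5611 = 13·431 + 8
17: 5611 = 17·330 + 1
19: 5611 = 19·295 + 6
23: 5611 = 23·243 + 22
29: 5611 = 29·193 + 14
31: 5611 = 31·181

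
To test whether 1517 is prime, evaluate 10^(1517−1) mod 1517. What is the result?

10

10^1 ≡ 10 (mod 1517)
10^2 ≡ 10^2 = 100 ≡ 100 (mod 1517)
10^4 ≡ 100^2 = 10000 ≡ 898 (mod 1517)
10^8 ≡ 898^2 = 806404 ≡ 877 (mod 1517)
10^16 ≡ 877^2 = 769129 ≡ 10 (mod 1517)
10^32 ≡ 10^2 = 100 ≡ 100 (mod 1517)
10^64 ≡ 100^2 = 10000 ≡ 898 (mod 1517)
10^128 ≡ 898^2 = 806404 ≡ 877 (mod 1517)
10^256 ≡ 877^2 = 769129 ≡ 10 (mod 1517)
10^512 ≡ 10^2 = 100 ≡ 100 (mod 1517)
10^1024 ≡ 100^2 = 10000 ≡ 898 (mod 1517)
1516 = 1024 + 256 + 128 + 64 + 32 + 8 + 4 in binary powers of 2.
So 10^1516 ≡ 898 · 10 · 877 · 898 · 100 · 877 · 898 ≡ 10 (mod 1517).
Since 10 ≠ 1, base 10 is a Fermat witness: 1517 is composite.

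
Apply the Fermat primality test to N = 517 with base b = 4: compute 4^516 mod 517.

4^1 ≡ 4 (mod 517)
4^2 ≡ 4^2 = 16 ≡ 16 (mod 517)
4^4 ≡ 16^2 = 256 ≡ 256 (mod 517)
4^8 ≡ 256^2 = 65536 ≡ 394 (mod 517)
4^16 ≡ 394^2 = 155236 ≡ 136 (mod 517)
4^32 ≡ 136^2 = 18496 ≡ 401 (mod 517)
4^64 ≡ 401^2 = 160801 ≡ 14 (mod 517)
4^128 ≡ 14^2 = 196 ≡ 196 (mod 517)
4^256 ≡ 196^2 = 38416 ≡ 158 (mod 517)
4^512 ≡ 158^2 = 24964 ≡ 148 (mod 517)
516 = 512 + 4 in binary powers of 2.
So 4^516 ≡ 148 · 256 ≡ 147 (mod 517).
Since 147 ≠ 1, base 4 is a Fermat witness: 517 is composite.

147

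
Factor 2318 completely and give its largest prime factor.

2318 = 2 · 1159
1159 = 19 · 61
61 is prime.
So 2318 = 2 · 19 · 61; the largest prime factor is 61.

61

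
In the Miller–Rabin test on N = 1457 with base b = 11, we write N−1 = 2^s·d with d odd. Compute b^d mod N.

1457 − 1 = 1456 = 2^4 · 91, so d = 91.
11^1 ≡ 11 (mod 1457)
11^2 ≡ 11^2 = 121 ≡ 121 (mod 1457)
11^4 ≡ 121^2 = 14641 ≡ 71 (mod 1457)
11^8 ≡ 71^2 = 5041 ≡ 670 (mod 1457)
11^16 ≡ 670^2 = 448900 ≡ 144 (mod 1457)
11^32 ≡ 144^2 = 20736 ≡ 338 (mod 1457)
11^64 ≡ 338^2 = 114244 ≡ 598 (mod 1457)
91 = 64 + 16 + 8 + 2 + 1 in binary powers of 2.
So 11^91 ≡ 598 · 144 · 670 · 121 · 11 ≡ 1158 (mod 1457).
Squaring chain: 1158 → 524 → 660 → 1414; never reaches −1, so base 11 is a Miller–Rabin witness that 1457 is composite.

1158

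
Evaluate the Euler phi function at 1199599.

Factor: 1199599 = 83 · 97 · 149.
φ(1199599) = (83−1) · (97−1) · (149−1) = 82 · 96 · 148 = 1165056.

1165056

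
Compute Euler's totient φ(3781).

Factor: 3781 = 19 · 199.
φ(3781) = (19−1) · (199−1) = 18 · 198 = 3564.

3564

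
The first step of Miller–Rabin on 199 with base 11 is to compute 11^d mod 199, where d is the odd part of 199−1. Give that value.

198

199 − 1 = 198 = 2^1 · 99, so d = 99.
11^1 ≡ 11 (mod 199)
11^2 ≡ 11^2 = 121 ≡ 121 (mod 199)
11^4 ≡ 121^2 = 14641 ≡ 114 (mod 199)
11^8 ≡ 114^2 = 12996 ≡ 61 (mod 199)
11^16 ≡ 61^2 = 3721 ≡ 139 (mod 199)
11^32 ≡ 139^2 = 19321 ≡ 18 (mod 199)
11^64 ≡ 18^2 = 324 ≡ 125 (mod 199)
99 = 64 + 32 + 2 + 1 in binary powers of 2.
So 11^99 ≡ 125 · 18 · 121 · 11 ≡ 198 (mod 199).
Since 11^d ≡ 198 (mod 199), base 11 does not prove 199 composite.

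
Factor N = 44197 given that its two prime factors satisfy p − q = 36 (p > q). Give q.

Since p = q + 36, we have 44197 = q(q + 36), so q² + 36q − 44197 = 0.
Discriminant: 36² + 4·44197 = 1296 + 176788 = 178084; √178084 = 422.
q = (−36 + 422)/2 = 193, and p = q + 36 = 229.
Check: 193 · 229 = 44197.

193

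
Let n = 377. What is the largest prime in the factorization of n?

377 = 13 · 29
29 is prime.
So 377 = 13 · 29; the largest prime factor is 29.

29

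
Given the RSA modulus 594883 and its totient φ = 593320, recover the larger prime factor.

911

φ(n) = (p−1)(q−1) = n − (p+q) + 1, so p + q = 594883 − 593320 + 1 = 1564.
p and q are the roots of t² − 1564t + 594883 = 0.
Discriminant: 1564² − 4·594883 = 2446096 − 2379532 = 66564; √66564 = 258.
q = (1564 − 258)/2 = 653, p = (1564 + 258)/2 = 911.
Check: 653 · 911 = 594883.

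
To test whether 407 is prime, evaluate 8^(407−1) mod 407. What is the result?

344

8^1 ≡ 8 (mod 407)
8^2 ≡ 8^2 = 64 ≡ 64 (mod 407)
8^4 ≡ 64^2 = 4096 ≡ 26 (mod 407)
8^8 ≡ 26^2 = 676 ≡ 269 (mod 407)
8^16 ≡ 269^2 = 72361 ≡ 322 (mod 407)
8^32 ≡ 322^2 = 103684 ≡ 306 (mod 407)
8^64 ≡ 306^2 = 93636 ≡ 26 (mod 407)
8^128 ≡ 26^2 = 676 ≡ 269 (mod 407)
8^256 ≡ 269^2 = 72361 ≡ 322 (mod 407)
406 = 256 + 128 + 16 + 4 + 2 in binary powers of 2.
So 8^406 ≡ 322 · 269 · 322 · 26 · 64 ≡ 344 (mod 407).
Since 344 ≠ 1, base 8 is a Fermat witness: 407 is composite.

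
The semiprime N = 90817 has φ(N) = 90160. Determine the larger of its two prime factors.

φ(n) = (p−1)(q−1) = n − (p+q) + 1, so p + q = 90817 − 90160 + 1 = 658.
p and q are the roots of t² − 658t + 90817 = 0.
Discriminant: 658² − 4·90817 = 432964 − 363268 = 69696; √69696 = 264.
q = (658 − 264)/2 = 197, p = (658 + 264)/2 = 461.
Check: 197 · 461 = 90817.

461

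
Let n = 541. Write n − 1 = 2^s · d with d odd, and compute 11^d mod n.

541 − 1 = 540 = 2^2 · 135, so d = 135.
11^1 ≡ 11 (mod 541)
11^2 ≡ 11^2 = 121 ≡ 121 (mod 541)
11^4 ≡ 121^2 = 14641 ≡ 34 (mod 541)
11^8 ≡ 34^2 = 1156 ≡ 74 (mod 541)
11^16 ≡ 74^2 = 5476 ≡ 66 (mod 541)
11^32 ≡ 66^2 = 4356 ≡ 28 (mod 541)
11^64 ≡ 28^2 = 784 ≡ 243 (mod 541)
11^128 ≡ 243^2 = 59049 ≡ 80 (mod 541)
135 = 128 + 4 + 2 + 1 in binary powers of 2.
So 11^135 ≡ 80 · 34 · 121 · 11 ≡ 489 (mod 541).
Squaring chain: 489 → 540; reaches −1, so base 11 does not prove 541 composite.

489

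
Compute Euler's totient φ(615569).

Factor: 615569 = 37 · 127 · 131.
φ(615569) = (37−1) · (127−1) · (131−1) = 36 · 126 · 130 = 589680.

589680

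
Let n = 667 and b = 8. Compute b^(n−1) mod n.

8^1 ≡ 8 (mod 667)
8^2 ≡ 8^2 = 64 ≡ 64 (mod 667)
8^4 ≡ 64^2 = 4096 ≡ 94 (mod 667)
8^8 ≡ 94^2 = 8836 ≡ 165 (mod 667)
8^16 ≡ 165^2 = 27225 ≡ 545 (mod 667)
8^32 ≡ 545^2 = 297025 ≡ 210 (mod 667)
8^64 ≡ 210^2 = 44100 ≡ 78 (mod 667)
8^128 ≡ 78^2 = 6084 ≡ 81 (mod 667)
8^256 ≡ 81^2 = 6561 ≡ 558 (mod 667)
8^512 ≡ 558^2 = 311364 ≡ 542 (mod 667)
666 = 512 + 128 + 16 + 8 + 2 in binary powers of 2.
So 8^666 ≡ 542 · 81 · 545 · 165 · 64 ≡ 473 (mod 667).
Since 473 ≠ 1, base 8 is a Fermat witness: 667 is composite.

473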